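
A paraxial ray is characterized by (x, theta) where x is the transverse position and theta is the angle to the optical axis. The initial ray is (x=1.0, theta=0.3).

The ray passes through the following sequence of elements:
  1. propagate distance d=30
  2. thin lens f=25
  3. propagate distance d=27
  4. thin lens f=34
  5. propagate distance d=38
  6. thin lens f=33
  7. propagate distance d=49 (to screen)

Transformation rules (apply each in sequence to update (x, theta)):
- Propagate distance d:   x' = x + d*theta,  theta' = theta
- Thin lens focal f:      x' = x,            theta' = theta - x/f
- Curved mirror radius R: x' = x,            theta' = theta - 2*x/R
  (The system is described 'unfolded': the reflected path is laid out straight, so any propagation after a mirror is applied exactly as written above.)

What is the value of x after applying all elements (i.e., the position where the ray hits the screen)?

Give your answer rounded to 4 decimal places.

Initial: x=1.0000 theta=0.3000
After 1 (propagate distance d=30): x=10.0000 theta=0.3000
After 2 (thin lens f=25): x=10.0000 theta=-0.1000
After 3 (propagate distance d=27): x=7.3000 theta=-0.1000
After 4 (thin lens f=34): x=7.3000 theta=-107/340 (≈-0.3147)
After 5 (propagate distance d=38): x=-396/85 (≈-4.6588) theta=-107/340 (≈-0.3147)
After 6 (thin lens f=33): x=-396/85 (≈-4.6588) theta=-59/340 (≈-0.1735)
After 7 (propagate distance d=49 (to screen)): x=-895/68 (≈-13.1618) theta=-59/340 (≈-0.1735)
Rounded to 4 decimal places: x = -13.1618

Answer: -13.1618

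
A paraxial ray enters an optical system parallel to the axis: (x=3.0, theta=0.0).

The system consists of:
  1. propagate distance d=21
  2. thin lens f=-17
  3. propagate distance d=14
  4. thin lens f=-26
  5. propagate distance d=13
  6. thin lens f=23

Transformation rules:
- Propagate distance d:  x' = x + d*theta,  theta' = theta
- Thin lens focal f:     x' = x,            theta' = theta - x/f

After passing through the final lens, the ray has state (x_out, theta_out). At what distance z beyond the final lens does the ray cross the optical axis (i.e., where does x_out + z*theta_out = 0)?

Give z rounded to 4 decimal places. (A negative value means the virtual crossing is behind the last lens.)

Initial: x=3.0000 theta=0.0000
After 1 (propagate distance d=21): x=3.0000 theta=0.0000
After 2 (thin lens f=-17): x=3.0000 theta=3/17 (≈0.1765)
After 3 (propagate distance d=14): x=93/17 (≈5.4706) theta=3/17 (≈0.1765)
After 4 (thin lens f=-26): x=93/17 (≈5.4706) theta=171/442 (≈0.3869)
After 5 (propagate distance d=13): x=10.5000 theta=171/442 (≈0.3869)
After 6 (thin lens f=23): x=10.5000 theta=-354/5083 (≈-0.0696)
z_focus = -x_out/theta_out = -(10.5000)/(-354/5083) = 35581/236 ≈ 150.7669
Rounded to 4 decimal places: z = 150.7669

Answer: 150.7669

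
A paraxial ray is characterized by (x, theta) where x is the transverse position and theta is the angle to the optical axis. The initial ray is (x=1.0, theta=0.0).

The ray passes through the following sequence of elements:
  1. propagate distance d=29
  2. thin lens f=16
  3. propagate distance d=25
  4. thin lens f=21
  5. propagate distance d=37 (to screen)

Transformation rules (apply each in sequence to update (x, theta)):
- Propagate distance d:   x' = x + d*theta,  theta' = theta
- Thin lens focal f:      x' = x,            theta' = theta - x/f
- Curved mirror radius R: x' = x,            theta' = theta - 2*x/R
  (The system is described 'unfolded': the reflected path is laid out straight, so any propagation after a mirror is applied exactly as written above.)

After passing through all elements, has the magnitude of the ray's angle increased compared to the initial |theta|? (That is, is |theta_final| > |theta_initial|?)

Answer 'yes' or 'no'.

Answer: yes

Derivation:
Initial: x=1.0000 theta=0.0000
After 1 (propagate distance d=29): x=1.0000 theta=0.0000
After 2 (thin lens f=16): x=1.0000 theta=-0.0625
After 3 (propagate distance d=25): x=-0.5625 theta=-0.0625
After 4 (thin lens f=21): x=-0.5625 theta=-1/28 (≈-0.0357)
After 5 (propagate distance d=37 (to screen)): x=-211/112 (≈-1.8839) theta=-1/28 (≈-0.0357)
|theta_initial|=0.0000 |theta_final|=1/28 (≈0.0357) -> increased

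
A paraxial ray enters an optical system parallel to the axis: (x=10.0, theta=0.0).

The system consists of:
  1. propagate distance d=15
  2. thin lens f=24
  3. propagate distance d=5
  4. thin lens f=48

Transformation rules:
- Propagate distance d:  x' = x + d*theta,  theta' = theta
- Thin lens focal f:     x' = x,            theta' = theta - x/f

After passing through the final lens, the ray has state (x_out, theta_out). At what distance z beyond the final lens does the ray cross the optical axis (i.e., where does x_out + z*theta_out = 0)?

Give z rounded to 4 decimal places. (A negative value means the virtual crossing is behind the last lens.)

Initial: x=10.0000 theta=0.0000
After 1 (propagate distance d=15): x=10.0000 theta=0.0000
After 2 (thin lens f=24): x=10.0000 theta=-5/12 (≈-0.4167)
After 3 (propagate distance d=5): x=95/12 (≈7.9167) theta=-5/12 (≈-0.4167)
After 4 (thin lens f=48): x=95/12 (≈7.9167) theta=-335/576 (≈-0.5816)
z_focus = -x_out/theta_out = -(95/12)/(-335/576) = 912/67 ≈ 13.6119
Rounded to 4 decimal places: z = 13.6119

Answer: 13.6119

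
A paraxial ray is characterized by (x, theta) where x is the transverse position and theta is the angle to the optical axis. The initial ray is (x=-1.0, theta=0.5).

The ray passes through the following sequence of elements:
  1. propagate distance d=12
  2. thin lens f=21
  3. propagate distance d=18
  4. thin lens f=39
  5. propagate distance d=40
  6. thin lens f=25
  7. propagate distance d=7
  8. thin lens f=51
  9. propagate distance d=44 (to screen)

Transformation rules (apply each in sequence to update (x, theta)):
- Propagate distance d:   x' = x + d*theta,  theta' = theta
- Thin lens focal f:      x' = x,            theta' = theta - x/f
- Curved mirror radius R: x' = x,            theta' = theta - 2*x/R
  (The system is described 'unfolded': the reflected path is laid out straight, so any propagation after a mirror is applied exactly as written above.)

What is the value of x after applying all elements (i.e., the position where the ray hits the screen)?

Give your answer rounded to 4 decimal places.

Initial: x=-1.0000 theta=0.5000
After 1 (propagate distance d=12): x=5.0000 theta=0.5000
After 2 (thin lens f=21): x=5.0000 theta=11/42 (≈0.2619)
After 3 (propagate distance d=18): x=68/7 (≈9.7143) theta=11/42 (≈0.2619)
After 4 (thin lens f=39): x=68/7 (≈9.7143) theta=1/78 (≈0.0128)
After 5 (propagate distance d=40): x=2792/273 (≈10.2271) theta=1/78 (≈0.0128)
After 6 (thin lens f=25): x=2792/273 (≈10.2271) theta=-1803/4550 (≈-0.3963)
After 7 (propagate distance d=7): x=101737/13650 (≈7.4533) theta=-1803/4550 (≈-0.3963)
After 8 (thin lens f=51): x=101737/13650 (≈7.4533) theta=-188798/348075 (≈-0.5424)
After 9 (propagate distance d=44 (to screen)): x=-11425637/696150 (≈-16.4126) theta=-188798/348075 (≈-0.5424)
Rounded to 4 decimal places: x = -16.4126

Answer: -16.4126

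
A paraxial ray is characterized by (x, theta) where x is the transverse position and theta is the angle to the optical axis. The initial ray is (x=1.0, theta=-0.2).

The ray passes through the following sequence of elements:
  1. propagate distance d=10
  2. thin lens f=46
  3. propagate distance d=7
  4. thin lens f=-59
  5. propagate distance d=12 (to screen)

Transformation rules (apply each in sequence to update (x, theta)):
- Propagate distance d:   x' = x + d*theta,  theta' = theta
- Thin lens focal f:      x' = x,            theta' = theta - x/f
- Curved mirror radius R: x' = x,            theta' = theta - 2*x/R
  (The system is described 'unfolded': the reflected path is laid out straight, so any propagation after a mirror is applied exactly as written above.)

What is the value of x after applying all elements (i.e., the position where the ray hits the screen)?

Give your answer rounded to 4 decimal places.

Answer: -4.8441

Derivation:
Initial: x=1.0000 theta=-0.2000
After 1 (propagate distance d=10): x=-1.0000 theta=-0.2000
After 2 (thin lens f=46): x=-1.0000 theta=-41/230 (≈-0.1783)
After 3 (propagate distance d=7): x=-517/230 (≈-2.2478) theta=-41/230 (≈-0.1783)
After 4 (thin lens f=-59): x=-517/230 (≈-2.2478) theta=-1468/6785 (≈-0.2164)
After 5 (propagate distance d=12 (to screen)): x=-13147/2714 (≈-4.8441) theta=-1468/6785 (≈-0.2164)
Rounded to 4 decimal places: x = -4.8441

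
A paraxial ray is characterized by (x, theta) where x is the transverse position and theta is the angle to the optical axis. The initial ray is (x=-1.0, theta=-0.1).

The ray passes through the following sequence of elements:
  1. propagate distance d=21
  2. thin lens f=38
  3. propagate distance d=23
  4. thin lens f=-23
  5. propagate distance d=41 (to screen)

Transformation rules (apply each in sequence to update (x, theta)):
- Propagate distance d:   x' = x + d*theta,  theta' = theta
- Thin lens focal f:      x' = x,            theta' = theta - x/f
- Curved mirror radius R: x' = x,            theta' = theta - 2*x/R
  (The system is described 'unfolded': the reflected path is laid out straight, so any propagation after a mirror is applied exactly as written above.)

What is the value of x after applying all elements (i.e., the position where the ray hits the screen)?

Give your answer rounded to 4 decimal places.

Answer: -10.5603

Derivation:
Initial: x=-1.0000 theta=-0.1000
After 1 (propagate distance d=21): x=-3.1000 theta=-0.1000
After 2 (thin lens f=38): x=-3.1000 theta=-7/380 (≈-0.0184)
After 3 (propagate distance d=23): x=-1339/380 (≈-3.5237) theta=-7/380 (≈-0.0184)
After 4 (thin lens f=-23): x=-1339/380 (≈-3.5237) theta=-75/437 (≈-0.1716)
After 5 (propagate distance d=41 (to screen)): x=-92297/8740 (≈-10.5603) theta=-75/437 (≈-0.1716)
Rounded to 4 decimal places: x = -10.5603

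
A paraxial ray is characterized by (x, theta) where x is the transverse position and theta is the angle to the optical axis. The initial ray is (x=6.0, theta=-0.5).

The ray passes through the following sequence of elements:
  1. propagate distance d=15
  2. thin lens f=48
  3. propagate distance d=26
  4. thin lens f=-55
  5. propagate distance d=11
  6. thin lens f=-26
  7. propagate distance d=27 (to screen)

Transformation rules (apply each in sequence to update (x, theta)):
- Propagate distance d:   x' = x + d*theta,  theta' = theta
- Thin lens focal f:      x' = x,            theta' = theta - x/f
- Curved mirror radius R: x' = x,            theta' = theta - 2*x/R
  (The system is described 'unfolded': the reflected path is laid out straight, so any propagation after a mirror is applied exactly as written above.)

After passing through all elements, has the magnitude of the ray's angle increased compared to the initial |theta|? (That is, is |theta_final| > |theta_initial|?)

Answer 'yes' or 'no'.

Initial: x=6.0000 theta=-0.5000
After 1 (propagate distance d=15): x=-1.5000 theta=-0.5000
After 2 (thin lens f=48): x=-1.5000 theta=-15/32 (≈-0.4688)
After 3 (propagate distance d=26): x=-13.6875 theta=-15/32 (≈-0.4688)
After 4 (thin lens f=-55): x=-13.6875 theta=-1263/1760 (≈-0.7176)
After 5 (propagate distance d=11): x=-3453/160 (≈-21.5813) theta=-1263/1760 (≈-0.7176)
After 6 (thin lens f=-26): x=-3453/160 (≈-21.5813) theta=-70821/45760 (≈-1.5477)
After 7 (propagate distance d=27 (to screen)): x=-579945/9152 (≈-63.3681) theta=-70821/45760 (≈-1.5477)
|theta_initial|=0.5000 |theta_final|=70821/45760 (≈1.5477) -> increased

Answer: yes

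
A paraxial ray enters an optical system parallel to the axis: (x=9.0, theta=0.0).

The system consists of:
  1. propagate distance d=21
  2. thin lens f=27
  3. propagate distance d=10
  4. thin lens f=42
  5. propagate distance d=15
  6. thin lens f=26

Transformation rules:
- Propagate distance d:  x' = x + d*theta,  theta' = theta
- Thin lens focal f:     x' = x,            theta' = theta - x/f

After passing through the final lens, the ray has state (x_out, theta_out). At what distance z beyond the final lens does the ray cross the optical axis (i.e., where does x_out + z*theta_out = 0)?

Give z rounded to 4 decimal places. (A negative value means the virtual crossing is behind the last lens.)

Initial: x=9.0000 theta=0.0000
After 1 (propagate distance d=21): x=9.0000 theta=0.0000
After 2 (thin lens f=27): x=9.0000 theta=-1/3 (≈-0.3333)
After 3 (propagate distance d=10): x=17/3 (≈5.6667) theta=-1/3 (≈-0.3333)
After 4 (thin lens f=42): x=17/3 (≈5.6667) theta=-59/126 (≈-0.4683)
After 5 (propagate distance d=15): x=-19/14 (≈-1.3571) theta=-59/126 (≈-0.4683)
After 6 (thin lens f=26): x=-19/14 (≈-1.3571) theta=-1363/3276 (≈-0.4161)
z_focus = -x_out/theta_out = -(-19/14)/(-1363/3276) = -4446/1363 ≈ -3.2619
Rounded to 4 decimal places: z = -3.2619

Answer: -3.2619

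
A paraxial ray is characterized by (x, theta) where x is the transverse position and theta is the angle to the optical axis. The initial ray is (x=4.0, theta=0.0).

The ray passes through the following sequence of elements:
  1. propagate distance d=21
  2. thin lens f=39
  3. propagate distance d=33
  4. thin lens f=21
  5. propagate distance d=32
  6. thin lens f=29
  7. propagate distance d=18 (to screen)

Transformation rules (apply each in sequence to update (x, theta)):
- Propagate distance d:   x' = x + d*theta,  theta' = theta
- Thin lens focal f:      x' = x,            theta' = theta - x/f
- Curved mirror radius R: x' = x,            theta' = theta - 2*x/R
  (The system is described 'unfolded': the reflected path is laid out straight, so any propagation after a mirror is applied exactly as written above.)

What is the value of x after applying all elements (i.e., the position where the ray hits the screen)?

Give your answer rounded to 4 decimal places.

Answer: -3.7408

Derivation:
Initial: x=4.0000 theta=0.0000
After 1 (propagate distance d=21): x=4.0000 theta=0.0000
After 2 (thin lens f=39): x=4.0000 theta=-4/39 (≈-0.1026)
After 3 (propagate distance d=33): x=8/13 (≈0.6154) theta=-4/39 (≈-0.1026)
After 4 (thin lens f=21): x=8/13 (≈0.6154) theta=-12/91 (≈-0.1319)
After 5 (propagate distance d=32): x=-328/91 (≈-3.6044) theta=-12/91 (≈-0.1319)
After 6 (thin lens f=29): x=-328/91 (≈-3.6044) theta=-20/2639 (≈-0.0076)
After 7 (propagate distance d=18 (to screen)): x=-9872/2639 (≈-3.7408) theta=-20/2639 (≈-0.0076)
Rounded to 4 decimal places: x = -3.7408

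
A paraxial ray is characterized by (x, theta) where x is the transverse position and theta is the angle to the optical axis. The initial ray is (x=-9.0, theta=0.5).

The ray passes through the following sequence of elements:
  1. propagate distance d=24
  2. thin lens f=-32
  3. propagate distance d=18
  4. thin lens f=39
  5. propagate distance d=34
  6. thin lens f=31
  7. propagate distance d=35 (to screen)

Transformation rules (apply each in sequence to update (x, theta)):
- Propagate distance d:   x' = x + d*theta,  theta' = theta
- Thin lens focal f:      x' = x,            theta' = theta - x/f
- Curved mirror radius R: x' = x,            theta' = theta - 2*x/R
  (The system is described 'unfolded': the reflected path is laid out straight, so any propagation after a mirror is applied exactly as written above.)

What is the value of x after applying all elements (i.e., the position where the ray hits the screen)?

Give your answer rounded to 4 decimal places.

Answer: 5.6663

Derivation:
Initial: x=-9.0000 theta=0.5000
After 1 (propagate distance d=24): x=3.0000 theta=0.5000
After 2 (thin lens f=-32): x=3.0000 theta=19/32 (≈0.5938)
After 3 (propagate distance d=18): x=13.6875 theta=19/32 (≈0.5938)
After 4 (thin lens f=39): x=13.6875 theta=101/416 (≈0.2428)
After 5 (propagate distance d=34): x=1141/52 (≈21.9423) theta=101/416 (≈0.2428)
After 6 (thin lens f=31): x=1141/52 (≈21.9423) theta=-5997/12896 (≈-0.4650)
After 7 (propagate distance d=35 (to screen)): x=5621/992 (≈5.6663) theta=-5997/12896 (≈-0.4650)
Rounded to 4 decimal places: x = 5.6663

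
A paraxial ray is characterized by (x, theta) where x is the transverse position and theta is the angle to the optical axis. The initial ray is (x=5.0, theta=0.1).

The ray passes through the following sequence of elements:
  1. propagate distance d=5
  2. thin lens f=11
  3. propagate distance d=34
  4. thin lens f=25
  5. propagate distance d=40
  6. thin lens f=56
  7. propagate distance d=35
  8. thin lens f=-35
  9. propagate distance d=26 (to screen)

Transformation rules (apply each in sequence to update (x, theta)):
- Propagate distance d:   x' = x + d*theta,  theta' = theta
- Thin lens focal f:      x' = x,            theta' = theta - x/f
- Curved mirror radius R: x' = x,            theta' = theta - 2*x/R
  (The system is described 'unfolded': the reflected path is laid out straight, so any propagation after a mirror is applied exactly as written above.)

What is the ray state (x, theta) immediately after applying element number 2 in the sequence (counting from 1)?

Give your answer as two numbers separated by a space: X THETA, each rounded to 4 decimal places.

Initial: x=5.0000 theta=0.1000
After 1 (propagate distance d=5): x=5.5000 theta=0.1000
After 2 (thin lens f=11): x=5.5000 theta=-0.4000
Rounded to 4 decimal places: x = 5.5000, theta = -0.4000

Answer: 5.5000 -0.4000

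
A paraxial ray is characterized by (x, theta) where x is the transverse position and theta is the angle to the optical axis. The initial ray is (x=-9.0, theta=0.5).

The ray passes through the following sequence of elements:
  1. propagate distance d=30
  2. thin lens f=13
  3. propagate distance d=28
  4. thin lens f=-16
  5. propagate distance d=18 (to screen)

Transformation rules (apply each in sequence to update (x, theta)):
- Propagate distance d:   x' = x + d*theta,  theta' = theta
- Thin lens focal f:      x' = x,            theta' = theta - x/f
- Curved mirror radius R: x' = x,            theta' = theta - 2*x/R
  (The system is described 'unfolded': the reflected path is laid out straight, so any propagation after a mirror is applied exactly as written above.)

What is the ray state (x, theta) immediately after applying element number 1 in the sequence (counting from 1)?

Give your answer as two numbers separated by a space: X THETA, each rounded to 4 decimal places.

Initial: x=-9.0000 theta=0.5000
After 1 (propagate distance d=30): x=6.0000 theta=0.5000
Rounded to 4 decimal places: x = 6.0000, theta = 0.5000

Answer: 6.0000 0.5000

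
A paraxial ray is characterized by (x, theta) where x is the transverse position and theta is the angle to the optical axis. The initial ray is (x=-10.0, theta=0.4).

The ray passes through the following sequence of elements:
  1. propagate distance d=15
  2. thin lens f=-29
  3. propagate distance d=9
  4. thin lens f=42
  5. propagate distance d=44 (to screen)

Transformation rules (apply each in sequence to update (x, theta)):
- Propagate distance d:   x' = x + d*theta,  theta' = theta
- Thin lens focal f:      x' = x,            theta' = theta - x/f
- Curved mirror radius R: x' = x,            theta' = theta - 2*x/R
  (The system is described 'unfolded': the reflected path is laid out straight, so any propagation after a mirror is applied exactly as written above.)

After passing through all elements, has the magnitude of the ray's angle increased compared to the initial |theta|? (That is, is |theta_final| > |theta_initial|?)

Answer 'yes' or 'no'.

Initial: x=-10.0000 theta=0.4000
After 1 (propagate distance d=15): x=-4.0000 theta=0.4000
After 2 (thin lens f=-29): x=-4.0000 theta=38/145 (≈0.2621)
After 3 (propagate distance d=9): x=-238/145 (≈-1.6414) theta=38/145 (≈0.2621)
After 4 (thin lens f=42): x=-238/145 (≈-1.6414) theta=131/435 (≈0.3011)
After 5 (propagate distance d=44 (to screen)): x=1010/87 (≈11.6092) theta=131/435 (≈0.3011)
|theta_initial|=0.4000 |theta_final|=131/435 (≈0.3011) -> not increased

Answer: no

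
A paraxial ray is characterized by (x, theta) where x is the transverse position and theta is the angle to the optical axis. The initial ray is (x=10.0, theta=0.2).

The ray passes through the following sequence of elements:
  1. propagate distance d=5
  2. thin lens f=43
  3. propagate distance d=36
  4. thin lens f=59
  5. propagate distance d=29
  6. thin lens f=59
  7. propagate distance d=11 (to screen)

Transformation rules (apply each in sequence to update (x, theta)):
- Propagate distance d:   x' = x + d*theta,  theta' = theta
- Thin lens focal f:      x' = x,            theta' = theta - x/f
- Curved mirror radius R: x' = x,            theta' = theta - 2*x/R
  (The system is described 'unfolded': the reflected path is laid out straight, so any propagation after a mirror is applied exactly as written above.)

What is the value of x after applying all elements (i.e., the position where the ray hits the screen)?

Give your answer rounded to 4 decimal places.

Answer: 0.1122

Derivation:
Initial: x=10.0000 theta=0.2000
After 1 (propagate distance d=5): x=11.0000 theta=0.2000
After 2 (thin lens f=43): x=11.0000 theta=-12/215 (≈-0.0558)
After 3 (propagate distance d=36): x=1933/215 (≈8.9907) theta=-12/215 (≈-0.0558)
After 4 (thin lens f=59): x=1933/215 (≈8.9907) theta=-2641/12685 (≈-0.2082)
After 5 (propagate distance d=29): x=37458/12685 (≈2.9529) theta=-2641/12685 (≈-0.2082)
After 6 (thin lens f=59): x=37458/12685 (≈2.9529) theta=-193277/748415 (≈-0.2582)
After 7 (propagate distance d=11 (to screen)): x=16795/149683 (≈0.1122) theta=-193277/748415 (≈-0.2582)
Rounded to 4 decimal places: x = 0.1122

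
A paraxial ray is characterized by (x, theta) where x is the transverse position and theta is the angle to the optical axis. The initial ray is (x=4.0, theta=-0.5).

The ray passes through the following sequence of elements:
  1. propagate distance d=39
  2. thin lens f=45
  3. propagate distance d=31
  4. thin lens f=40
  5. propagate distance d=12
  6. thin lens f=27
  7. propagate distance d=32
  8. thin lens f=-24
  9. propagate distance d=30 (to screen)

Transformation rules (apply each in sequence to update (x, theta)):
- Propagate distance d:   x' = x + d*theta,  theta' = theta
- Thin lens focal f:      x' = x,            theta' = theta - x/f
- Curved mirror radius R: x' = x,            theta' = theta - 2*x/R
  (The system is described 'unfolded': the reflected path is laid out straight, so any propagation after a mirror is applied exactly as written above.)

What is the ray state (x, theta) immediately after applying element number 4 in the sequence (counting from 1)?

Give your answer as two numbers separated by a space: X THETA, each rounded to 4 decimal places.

Answer: -20.3222 0.3525

Derivation:
Initial: x=4.0000 theta=-0.5000
After 1 (propagate distance d=39): x=-15.5000 theta=-0.5000
After 2 (thin lens f=45): x=-15.5000 theta=-7/45 (≈-0.1556)
After 3 (propagate distance d=31): x=-1829/90 (≈-20.3222) theta=-7/45 (≈-0.1556)
After 4 (thin lens f=40): x=-1829/90 (≈-20.3222) theta=0.3525
Rounded to 4 decimal places: x = -20.3222, theta = 0.3525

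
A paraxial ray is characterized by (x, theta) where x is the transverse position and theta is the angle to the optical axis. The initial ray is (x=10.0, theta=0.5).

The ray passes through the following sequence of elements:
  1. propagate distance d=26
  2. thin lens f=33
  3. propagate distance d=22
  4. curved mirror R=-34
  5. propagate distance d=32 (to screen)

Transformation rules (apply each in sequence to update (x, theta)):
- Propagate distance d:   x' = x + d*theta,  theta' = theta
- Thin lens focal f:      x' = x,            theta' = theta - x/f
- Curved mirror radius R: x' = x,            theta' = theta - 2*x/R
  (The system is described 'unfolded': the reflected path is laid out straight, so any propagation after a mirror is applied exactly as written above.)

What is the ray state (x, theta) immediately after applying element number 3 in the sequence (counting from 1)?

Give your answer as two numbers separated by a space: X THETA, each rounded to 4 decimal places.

Initial: x=10.0000 theta=0.5000
After 1 (propagate distance d=26): x=23.0000 theta=0.5000
After 2 (thin lens f=33): x=23.0000 theta=-13/66 (≈-0.1970)
After 3 (propagate distance d=22): x=56/3 (≈18.6667) theta=-13/66 (≈-0.1970)
Rounded to 4 decimal places: x = 18.6667, theta = -0.1970

Answer: 18.6667 -0.1970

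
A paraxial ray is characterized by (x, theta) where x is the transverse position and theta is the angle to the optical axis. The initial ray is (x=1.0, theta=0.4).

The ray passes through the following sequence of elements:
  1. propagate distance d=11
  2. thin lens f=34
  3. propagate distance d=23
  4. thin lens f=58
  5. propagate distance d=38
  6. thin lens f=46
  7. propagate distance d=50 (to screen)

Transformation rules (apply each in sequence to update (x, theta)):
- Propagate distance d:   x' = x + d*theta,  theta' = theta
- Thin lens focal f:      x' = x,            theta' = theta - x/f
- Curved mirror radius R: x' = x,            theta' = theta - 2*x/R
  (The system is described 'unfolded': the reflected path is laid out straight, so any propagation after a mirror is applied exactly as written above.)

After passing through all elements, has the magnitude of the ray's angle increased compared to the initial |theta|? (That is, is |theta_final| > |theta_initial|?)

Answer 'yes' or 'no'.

Answer: no

Derivation:
Initial: x=1.0000 theta=0.4000
After 1 (propagate distance d=11): x=5.4000 theta=0.4000
After 2 (thin lens f=34): x=5.4000 theta=41/170 (≈0.2412)
After 3 (propagate distance d=23): x=1861/170 (≈10.9471) theta=41/170 (≈0.2412)
After 4 (thin lens f=58): x=1861/170 (≈10.9471) theta=517/9860 (≈0.0524)
After 5 (propagate distance d=38): x=31896/2465 (≈12.9396) theta=517/9860 (≈0.0524)
After 6 (thin lens f=46): x=31896/2465 (≈12.9396) theta=-3053/13340 (≈-0.2289)
After 7 (propagate distance d=50 (to screen)): x=169691/113390 (≈1.4965) theta=-3053/13340 (≈-0.2289)
|theta_initial|=0.4000 |theta_final|=3053/13340 (≈0.2289) -> not increased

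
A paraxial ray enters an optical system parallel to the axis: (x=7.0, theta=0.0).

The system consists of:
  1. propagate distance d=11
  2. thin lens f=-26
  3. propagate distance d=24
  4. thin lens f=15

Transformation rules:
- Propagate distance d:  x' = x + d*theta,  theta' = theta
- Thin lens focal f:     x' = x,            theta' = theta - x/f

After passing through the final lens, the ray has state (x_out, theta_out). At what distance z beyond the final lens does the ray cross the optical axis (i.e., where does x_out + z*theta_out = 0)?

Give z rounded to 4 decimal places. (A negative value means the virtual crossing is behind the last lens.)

Answer: 21.4286

Derivation:
Initial: x=7.0000 theta=0.0000
After 1 (propagate distance d=11): x=7.0000 theta=0.0000
After 2 (thin lens f=-26): x=7.0000 theta=7/26 (≈0.2692)
After 3 (propagate distance d=24): x=175/13 (≈13.4615) theta=7/26 (≈0.2692)
After 4 (thin lens f=15): x=175/13 (≈13.4615) theta=-49/78 (≈-0.6282)
z_focus = -x_out/theta_out = -(175/13)/(-49/78) = 150/7 ≈ 21.4286
Rounded to 4 decimal places: z = 21.4286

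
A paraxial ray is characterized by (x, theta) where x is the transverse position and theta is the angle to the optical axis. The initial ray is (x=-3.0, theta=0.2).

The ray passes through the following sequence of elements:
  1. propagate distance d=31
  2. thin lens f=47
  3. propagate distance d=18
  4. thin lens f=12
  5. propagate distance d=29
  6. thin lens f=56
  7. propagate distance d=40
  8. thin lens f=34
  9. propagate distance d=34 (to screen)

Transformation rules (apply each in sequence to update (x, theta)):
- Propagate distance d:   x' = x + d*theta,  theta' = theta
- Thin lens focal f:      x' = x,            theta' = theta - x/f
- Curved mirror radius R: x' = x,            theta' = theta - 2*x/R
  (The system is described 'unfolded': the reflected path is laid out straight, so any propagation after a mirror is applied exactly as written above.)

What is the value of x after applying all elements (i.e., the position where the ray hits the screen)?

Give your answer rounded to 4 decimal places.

Answer: -8.8372

Derivation:
Initial: x=-3.0000 theta=0.2000
After 1 (propagate distance d=31): x=3.2000 theta=0.2000
After 2 (thin lens f=47): x=3.2000 theta=31/235 (≈0.1319)
After 3 (propagate distance d=18): x=262/47 (≈5.5745) theta=31/235 (≈0.1319)
After 4 (thin lens f=12): x=262/47 (≈5.5745) theta=-469/1410 (≈-0.3326)
After 5 (propagate distance d=29): x=-5741/1410 (≈-4.0716) theta=-469/1410 (≈-0.3326)
After 6 (thin lens f=56): x=-5741/1410 (≈-4.0716) theta=-6841/26320 (≈-0.2599)
After 7 (propagate distance d=40): x=-71401/4935 (≈-14.4683) theta=-6841/26320 (≈-0.2599)
After 8 (thin lens f=34): x=-71401/4935 (≈-14.4683) theta=222317/1342320 (≈0.1656)
After 9 (propagate distance d=34 (to screen)): x=-116297/13160 (≈-8.8372) theta=222317/1342320 (≈0.1656)
Rounded to 4 decimal places: x = -8.8372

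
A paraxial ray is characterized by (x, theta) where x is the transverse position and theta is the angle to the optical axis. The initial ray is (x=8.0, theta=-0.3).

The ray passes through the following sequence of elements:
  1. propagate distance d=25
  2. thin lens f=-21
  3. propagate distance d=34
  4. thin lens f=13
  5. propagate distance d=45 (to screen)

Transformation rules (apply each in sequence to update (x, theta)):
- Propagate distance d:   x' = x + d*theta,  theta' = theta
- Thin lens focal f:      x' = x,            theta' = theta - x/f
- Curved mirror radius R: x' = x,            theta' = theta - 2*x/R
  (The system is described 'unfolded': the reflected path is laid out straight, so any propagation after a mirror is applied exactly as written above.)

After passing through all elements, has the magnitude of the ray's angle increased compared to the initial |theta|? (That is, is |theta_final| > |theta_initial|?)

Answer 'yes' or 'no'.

Answer: yes

Derivation:
Initial: x=8.0000 theta=-0.3000
After 1 (propagate distance d=25): x=0.5000 theta=-0.3000
After 2 (thin lens f=-21): x=0.5000 theta=-29/105 (≈-0.2762)
After 3 (propagate distance d=34): x=-1867/210 (≈-8.8905) theta=-29/105 (≈-0.2762)
After 4 (thin lens f=13): x=-1867/210 (≈-8.8905) theta=53/130 (≈0.4077)
After 5 (propagate distance d=45 (to screen)): x=12907/1365 (≈9.4557) theta=53/130 (≈0.4077)
|theta_initial|=0.3000 |theta_final|=53/130 (≈0.4077) -> increased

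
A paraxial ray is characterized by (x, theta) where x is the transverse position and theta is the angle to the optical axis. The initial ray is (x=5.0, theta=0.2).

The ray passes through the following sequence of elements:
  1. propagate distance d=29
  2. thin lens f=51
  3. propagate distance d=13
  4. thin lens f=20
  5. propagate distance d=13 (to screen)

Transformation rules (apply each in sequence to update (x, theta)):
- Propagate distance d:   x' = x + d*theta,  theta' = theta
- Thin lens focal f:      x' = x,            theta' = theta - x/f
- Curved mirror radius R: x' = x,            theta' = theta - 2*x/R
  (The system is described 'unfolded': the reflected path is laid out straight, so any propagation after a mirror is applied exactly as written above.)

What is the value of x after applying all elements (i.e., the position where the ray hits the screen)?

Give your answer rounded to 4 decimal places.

Initial: x=5.0000 theta=0.2000
After 1 (propagate distance d=29): x=10.8000 theta=0.2000
After 2 (thin lens f=51): x=10.8000 theta=-1/85 (≈-0.0118)
After 3 (propagate distance d=13): x=181/17 (≈10.6471) theta=-1/85 (≈-0.0118)
After 4 (thin lens f=20): x=181/17 (≈10.6471) theta=-37/68 (≈-0.5441)
After 5 (propagate distance d=13 (to screen)): x=243/68 (≈3.5735) theta=-37/68 (≈-0.5441)
Rounded to 4 decimal places: x = 3.5735

Answer: 3.5735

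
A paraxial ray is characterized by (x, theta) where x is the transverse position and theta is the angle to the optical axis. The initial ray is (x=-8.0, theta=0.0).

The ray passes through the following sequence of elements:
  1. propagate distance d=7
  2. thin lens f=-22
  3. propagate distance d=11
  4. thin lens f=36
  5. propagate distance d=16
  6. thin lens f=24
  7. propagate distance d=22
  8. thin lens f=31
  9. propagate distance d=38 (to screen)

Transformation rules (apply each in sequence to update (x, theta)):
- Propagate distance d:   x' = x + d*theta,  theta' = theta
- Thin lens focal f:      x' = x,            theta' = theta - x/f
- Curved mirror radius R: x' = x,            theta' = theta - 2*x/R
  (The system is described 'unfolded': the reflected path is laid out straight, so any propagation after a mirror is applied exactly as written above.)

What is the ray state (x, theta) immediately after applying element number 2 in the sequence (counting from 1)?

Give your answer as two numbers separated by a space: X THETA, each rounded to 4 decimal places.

Answer: -8.0000 -0.3636

Derivation:
Initial: x=-8.0000 theta=0.0000
After 1 (propagate distance d=7): x=-8.0000 theta=0.0000
After 2 (thin lens f=-22): x=-8.0000 theta=-4/11 (≈-0.3636)
Rounded to 4 decimal places: x = -8.0000, theta = -0.3636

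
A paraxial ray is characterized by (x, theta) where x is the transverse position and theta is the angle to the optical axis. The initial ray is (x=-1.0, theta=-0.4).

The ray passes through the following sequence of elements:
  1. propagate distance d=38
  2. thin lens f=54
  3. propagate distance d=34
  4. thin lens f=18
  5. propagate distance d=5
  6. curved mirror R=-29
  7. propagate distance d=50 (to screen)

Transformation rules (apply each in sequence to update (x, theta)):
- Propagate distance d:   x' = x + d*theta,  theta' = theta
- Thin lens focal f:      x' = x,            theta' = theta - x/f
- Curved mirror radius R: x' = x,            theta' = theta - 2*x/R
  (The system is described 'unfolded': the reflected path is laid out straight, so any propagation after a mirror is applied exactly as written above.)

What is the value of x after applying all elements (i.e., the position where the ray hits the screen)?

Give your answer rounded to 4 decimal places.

Initial: x=-1.0000 theta=-0.4000
After 1 (propagate distance d=38): x=-16.2000 theta=-0.4000
After 2 (thin lens f=54): x=-16.2000 theta=-0.1000
After 3 (propagate distance d=34): x=-19.6000 theta=-0.1000
After 4 (thin lens f=18): x=-19.6000 theta=89/90 (≈0.9889)
After 5 (propagate distance d=5): x=-1319/90 (≈-14.6556) theta=89/90 (≈0.9889)
After 6 (curved mirror R=-29): x=-1319/90 (≈-14.6556) theta=-19/870 (≈-0.0218)
After 7 (propagate distance d=50 (to screen)): x=-41101/2610 (≈-15.7475) theta=-19/870 (≈-0.0218)
Rounded to 4 decimal places: x = -15.7475

Answer: -15.7475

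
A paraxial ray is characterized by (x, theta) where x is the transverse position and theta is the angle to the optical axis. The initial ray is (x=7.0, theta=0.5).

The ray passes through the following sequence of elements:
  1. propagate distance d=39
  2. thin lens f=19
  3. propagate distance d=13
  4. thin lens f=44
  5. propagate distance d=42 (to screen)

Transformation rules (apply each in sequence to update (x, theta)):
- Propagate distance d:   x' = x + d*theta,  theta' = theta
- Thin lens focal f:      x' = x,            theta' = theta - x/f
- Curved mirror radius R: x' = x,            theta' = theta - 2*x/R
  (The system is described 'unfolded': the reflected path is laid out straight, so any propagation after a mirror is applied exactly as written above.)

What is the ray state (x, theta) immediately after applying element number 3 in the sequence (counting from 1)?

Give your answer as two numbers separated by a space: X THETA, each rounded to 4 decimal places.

Initial: x=7.0000 theta=0.5000
After 1 (propagate distance d=39): x=26.5000 theta=0.5000
After 2 (thin lens f=19): x=26.5000 theta=-17/19 (≈-0.8947)
After 3 (propagate distance d=13): x=565/38 (≈14.8684) theta=-17/19 (≈-0.8947)
Rounded to 4 decimal places: x = 14.8684, theta = -0.8947

Answer: 14.8684 -0.8947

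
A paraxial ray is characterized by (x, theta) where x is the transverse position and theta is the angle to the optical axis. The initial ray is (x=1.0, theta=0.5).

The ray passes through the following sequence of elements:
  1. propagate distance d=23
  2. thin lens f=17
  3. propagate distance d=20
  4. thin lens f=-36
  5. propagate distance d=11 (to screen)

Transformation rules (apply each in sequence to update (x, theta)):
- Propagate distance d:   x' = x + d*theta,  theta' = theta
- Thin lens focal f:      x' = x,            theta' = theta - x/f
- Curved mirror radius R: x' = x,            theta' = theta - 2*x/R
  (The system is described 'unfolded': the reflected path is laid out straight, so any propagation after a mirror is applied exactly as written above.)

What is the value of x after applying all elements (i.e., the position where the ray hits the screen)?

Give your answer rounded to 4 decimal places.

Answer: 7.5874

Derivation:
Initial: x=1.0000 theta=0.5000
After 1 (propagate distance d=23): x=12.5000 theta=0.5000
After 2 (thin lens f=17): x=12.5000 theta=-4/17 (≈-0.2353)
After 3 (propagate distance d=20): x=265/34 (≈7.7941) theta=-4/17 (≈-0.2353)
After 4 (thin lens f=-36): x=265/34 (≈7.7941) theta=-23/1224 (≈-0.0188)
After 5 (propagate distance d=11 (to screen)): x=9287/1224 (≈7.5874) theta=-23/1224 (≈-0.0188)
Rounded to 4 decimal places: x = 7.5874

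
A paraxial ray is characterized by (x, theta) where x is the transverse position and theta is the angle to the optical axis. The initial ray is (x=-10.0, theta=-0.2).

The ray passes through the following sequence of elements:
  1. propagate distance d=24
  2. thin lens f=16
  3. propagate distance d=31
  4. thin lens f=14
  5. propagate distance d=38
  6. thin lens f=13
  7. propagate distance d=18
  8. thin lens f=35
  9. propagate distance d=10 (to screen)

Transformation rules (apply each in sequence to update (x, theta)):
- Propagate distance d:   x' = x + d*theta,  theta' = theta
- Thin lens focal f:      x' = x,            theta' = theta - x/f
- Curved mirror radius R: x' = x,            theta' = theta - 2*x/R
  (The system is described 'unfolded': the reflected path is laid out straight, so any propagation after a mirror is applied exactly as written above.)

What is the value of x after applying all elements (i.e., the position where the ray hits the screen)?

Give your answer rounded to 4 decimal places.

Answer: -10.9847

Derivation:
Initial: x=-10.0000 theta=-0.2000
After 1 (propagate distance d=24): x=-14.8000 theta=-0.2000
After 2 (thin lens f=16): x=-14.8000 theta=0.7250
After 3 (propagate distance d=31): x=7.6750 theta=0.7250
After 4 (thin lens f=14): x=7.6750 theta=99/560 (≈0.1768)
After 5 (propagate distance d=38): x=403/28 (≈14.3929) theta=99/560 (≈0.1768)
After 6 (thin lens f=13): x=403/28 (≈14.3929) theta=-521/560 (≈-0.9304)
After 7 (propagate distance d=18): x=-659/280 (≈-2.3536) theta=-521/560 (≈-0.9304)
After 8 (thin lens f=35): x=-659/280 (≈-2.3536) theta=-16917/19600 (≈-0.8631)
After 9 (propagate distance d=10 (to screen)): x=-2153/196 (≈-10.9847) theta=-16917/19600 (≈-0.8631)
Rounded to 4 decimal places: x = -10.9847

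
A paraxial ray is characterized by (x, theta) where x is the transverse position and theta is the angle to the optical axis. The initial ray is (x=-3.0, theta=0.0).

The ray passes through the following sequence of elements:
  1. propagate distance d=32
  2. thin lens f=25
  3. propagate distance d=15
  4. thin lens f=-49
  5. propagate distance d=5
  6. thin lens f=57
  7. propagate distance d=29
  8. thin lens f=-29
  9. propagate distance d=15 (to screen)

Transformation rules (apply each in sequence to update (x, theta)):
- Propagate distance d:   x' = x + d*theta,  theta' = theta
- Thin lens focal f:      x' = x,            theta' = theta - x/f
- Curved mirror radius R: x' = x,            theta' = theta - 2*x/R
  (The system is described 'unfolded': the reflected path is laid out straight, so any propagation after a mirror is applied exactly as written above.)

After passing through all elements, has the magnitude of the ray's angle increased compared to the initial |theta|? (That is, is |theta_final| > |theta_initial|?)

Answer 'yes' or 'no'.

Answer: yes

Derivation:
Initial: x=-3.0000 theta=0.0000
After 1 (propagate distance d=32): x=-3.0000 theta=0.0000
After 2 (thin lens f=25): x=-3.0000 theta=0.1200
After 3 (propagate distance d=15): x=-1.2000 theta=0.1200
After 4 (thin lens f=-49): x=-1.2000 theta=117/1225 (≈0.0955)
After 5 (propagate distance d=5): x=-177/245 (≈-0.7224) theta=117/1225 (≈0.0955)
After 6 (thin lens f=57): x=-177/245 (≈-0.7224) theta=2518/23275 (≈0.1082)
After 7 (propagate distance d=29): x=56207/23275 (≈2.4149) theta=2518/23275 (≈0.1082)
After 8 (thin lens f=-29): x=56207/23275 (≈2.4149) theta=129229/674975 (≈0.1915)
After 9 (propagate distance d=15 (to screen)): x=3568438/674975 (≈5.2868) theta=129229/674975 (≈0.1915)
|theta_initial|=0.0000 |theta_final|=129229/674975 (≈0.1915) -> increased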